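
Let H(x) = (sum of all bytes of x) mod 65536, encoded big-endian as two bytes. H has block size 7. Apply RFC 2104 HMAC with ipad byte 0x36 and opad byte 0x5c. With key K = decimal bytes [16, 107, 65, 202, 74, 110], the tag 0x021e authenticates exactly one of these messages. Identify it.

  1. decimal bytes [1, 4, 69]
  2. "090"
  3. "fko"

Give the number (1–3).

3

Key decimal bytes [16, 107, 65, 202, 74, 110] = 10 6b 41 ca 4a 6e is 6 bytes ≤ B = 7; zero-pad to 7 bytes: K' = 10 6b 41 ca 4a 6e 00.
K' ⊕ ipad = 26 5d 77 fc 7c 58 36; K' ⊕ opad = 4c 37 1d 96 16 32 5c.
m1: inner = H(26 5d 77 fc 7c 58 36 01 04 45) = 03 4a; tag = H(4c 37 1d 96 16 32 5c 03 4a) = 0227
m2: inner = H(26 5d 77 fc 7c 58 36 30 39 30) = 03 99; tag = H(4c 37 1d 96 16 32 5c 03 99) = 0276
m3: inner = H(26 5d 77 fc 7c 58 36 66 6b 6f) = 04 40; tag = H(4c 37 1d 96 16 32 5c 04 40) = 021e ← matches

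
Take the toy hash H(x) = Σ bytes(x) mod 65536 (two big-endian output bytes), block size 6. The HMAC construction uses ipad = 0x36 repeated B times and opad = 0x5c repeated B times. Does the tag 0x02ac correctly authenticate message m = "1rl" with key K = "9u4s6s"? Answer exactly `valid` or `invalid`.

valid

Key "9u4s6s" = 39 75 34 73 36 73 is exactly B = 6 bytes: K' = 39 75 34 73 36 73.
K' ⊕ ipad = 0f 43 02 45 00 45; K' ⊕ opad = 65 29 68 2f 6a 2f.
Inner hash: sum = 15+67+2+69+0+69+49+114+108 = 493 → 01 ed.
Outer hash (recomputed tag): sum = 101+41+104+47+106+47+1+237 = 684 → 02 ac.
Recomputed tag = 02ac; claimed = 02ac → match.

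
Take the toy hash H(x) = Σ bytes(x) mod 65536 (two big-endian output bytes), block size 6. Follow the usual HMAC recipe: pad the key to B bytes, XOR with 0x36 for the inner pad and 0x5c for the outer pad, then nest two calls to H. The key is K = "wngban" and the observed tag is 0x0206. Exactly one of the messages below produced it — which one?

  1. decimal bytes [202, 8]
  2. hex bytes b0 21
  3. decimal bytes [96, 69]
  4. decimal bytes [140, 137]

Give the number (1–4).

1

Key "wngban" = 77 6e 67 62 61 6e is exactly B = 6 bytes: K' = 77 6e 67 62 61 6e.
K' ⊕ ipad = 41 58 51 54 57 58; K' ⊕ opad = 2b 32 3b 3e 3d 32.
m1: inner = H(41 58 51 54 57 58 ca 08) = 02 bf; tag = H(2b 32 3b 3e 3d 32 02 bf) = 0206 ← matches
m2: inner = H(41 58 51 54 57 58 b0 21) = 02 be; tag = H(2b 32 3b 3e 3d 32 02 be) = 0205
m3: inner = H(41 58 51 54 57 58 60 45) = 02 92; tag = H(2b 32 3b 3e 3d 32 02 92) = 01d9
m4: inner = H(41 58 51 54 57 58 8c 89) = 03 02; tag = H(2b 32 3b 3e 3d 32 03 02) = 014a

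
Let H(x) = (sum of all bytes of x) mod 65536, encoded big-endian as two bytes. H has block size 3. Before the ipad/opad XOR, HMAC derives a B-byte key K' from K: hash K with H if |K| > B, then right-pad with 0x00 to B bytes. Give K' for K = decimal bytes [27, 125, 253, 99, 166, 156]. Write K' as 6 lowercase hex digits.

|K| = 6 > B = 3, so first hash the key.
H(K): sum = 27+125+253+99+166+156 = 826 → 03 3a.
Zero-pad H(K) = 03 3a to 3 bytes: K' = 03 3a 00.

033a00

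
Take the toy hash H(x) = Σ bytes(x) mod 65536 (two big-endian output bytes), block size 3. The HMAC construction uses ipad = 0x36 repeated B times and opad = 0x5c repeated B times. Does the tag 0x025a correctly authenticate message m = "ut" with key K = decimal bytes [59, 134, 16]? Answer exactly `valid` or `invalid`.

valid

Key decimal bytes [59, 134, 16] = 3b 86 10 is exactly B = 3 bytes: K' = 3b 86 10.
K' ⊕ ipad = 0d b0 26; K' ⊕ opad = 67 da 4c.
Inner hash: sum = 13+176+38+117+116 = 460 → 01 cc.
Outer hash (recomputed tag): sum = 103+218+76+1+204 = 602 → 02 5a.
Recomputed tag = 025a; claimed = 025a → match.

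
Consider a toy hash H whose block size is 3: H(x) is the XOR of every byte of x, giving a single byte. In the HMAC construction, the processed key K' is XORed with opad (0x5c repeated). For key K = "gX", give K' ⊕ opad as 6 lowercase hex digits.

Key "gX" = 67 58 is 2 bytes ≤ B = 3; zero-pad to 3 bytes: K' = 67 58 00.
XOR each byte with 0x5c: 67⊕5c=3b, 58⊕5c=04, 00⊕5c=5c.

3b045c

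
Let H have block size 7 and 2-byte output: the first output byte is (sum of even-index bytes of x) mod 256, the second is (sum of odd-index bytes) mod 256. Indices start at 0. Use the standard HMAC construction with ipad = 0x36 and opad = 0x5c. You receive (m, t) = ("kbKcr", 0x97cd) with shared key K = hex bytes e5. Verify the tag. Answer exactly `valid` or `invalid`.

Key hex bytes e5 is 1 byte ≤ B = 7; zero-pad to 7 bytes: K' = e5 00 00 00 00 00 00.
K' ⊕ ipad = d3 36 36 36 36 36 36; K' ⊕ opad = b9 5c 5c 5c 5c 5c 5c.
Inner hash: even-index sum = 570 mod 256 = 58; odd-index sum = 458 mod 256 = 202 → 3a ca.
Outer hash (recomputed tag): even-index sum = 663 mod 256 = 151; odd-index sum = 334 mod 256 = 78 → 97 4e.
Recomputed tag = 974e; claimed = 97cd → mismatch.

invalid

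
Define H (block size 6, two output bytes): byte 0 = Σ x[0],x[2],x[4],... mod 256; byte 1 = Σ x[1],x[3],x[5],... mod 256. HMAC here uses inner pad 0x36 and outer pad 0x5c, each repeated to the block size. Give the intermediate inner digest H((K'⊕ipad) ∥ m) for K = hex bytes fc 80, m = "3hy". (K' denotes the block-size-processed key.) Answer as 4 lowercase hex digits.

Key hex bytes fc 80 is 2 bytes ≤ B = 6; zero-pad to 6 bytes: K' = fc 80 00 00 00 00.
K' ⊕ ipad = ca b6 36 36 36 36.
Inner input = ca b6 36 36 36 36 ∥ 33 68 79.
Inner hash: even-index sum = 482 mod 256 = 226; odd-index sum = 394 mod 256 = 138 → e2 8a.

e28a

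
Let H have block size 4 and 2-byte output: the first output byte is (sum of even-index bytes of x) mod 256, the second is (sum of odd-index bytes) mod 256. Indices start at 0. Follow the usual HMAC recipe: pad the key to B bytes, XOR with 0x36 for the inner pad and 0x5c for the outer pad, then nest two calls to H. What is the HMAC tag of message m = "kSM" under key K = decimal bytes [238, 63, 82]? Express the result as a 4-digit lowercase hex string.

Key decimal bytes [238, 63, 82] = ee 3f 52 is 3 bytes ≤ B = 4; zero-pad to 4 bytes: K' = ee 3f 52 00.
K' ⊕ ipad = d8 09 64 36.  K' ⊕ opad = b2 63 0e 5c.
Inner input = (K'⊕ipad) ∥ m = d8 09 64 36 ∥ 6b 53 4d.
Inner hash: even-index sum = 500 mod 256 = 244; odd-index sum = 146 mod 256 = 146 → f4 92.
Outer input = (K'⊕opad) ∥ inner = b2 63 0e 5c ∥ f4 92.
Outer hash (tag): even-index sum = 436 mod 256 = 180; odd-index sum = 337 mod 256 = 81 → b4 51.

b451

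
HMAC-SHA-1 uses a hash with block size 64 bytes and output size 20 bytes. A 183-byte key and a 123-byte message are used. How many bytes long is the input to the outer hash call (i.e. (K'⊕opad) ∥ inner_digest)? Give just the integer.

84

Key is 183 > 64 bytes, so it is hashed to 20 bytes then zero-padded to 64: |K'| = 64.
Outer input = (K'⊕opad) ∥ H(inner) → 64 + 20 = 84 bytes.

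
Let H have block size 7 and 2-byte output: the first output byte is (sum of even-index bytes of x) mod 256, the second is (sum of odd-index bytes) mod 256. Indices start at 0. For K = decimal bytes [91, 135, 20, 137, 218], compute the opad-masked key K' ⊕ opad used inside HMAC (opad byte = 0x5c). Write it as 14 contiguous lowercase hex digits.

Key decimal bytes [91, 135, 20, 137, 218] = 5b 87 14 89 da is 5 bytes ≤ B = 7; zero-pad to 7 bytes: K' = 5b 87 14 89 da 00 00.
XOR each byte with 0x5c: 5b⊕5c=07, 87⊕5c=db, 14⊕5c=48, 89⊕5c=d5, da⊕5c=86, 00⊕5c=5c, 00⊕5c=5c.

07db48d5865c5c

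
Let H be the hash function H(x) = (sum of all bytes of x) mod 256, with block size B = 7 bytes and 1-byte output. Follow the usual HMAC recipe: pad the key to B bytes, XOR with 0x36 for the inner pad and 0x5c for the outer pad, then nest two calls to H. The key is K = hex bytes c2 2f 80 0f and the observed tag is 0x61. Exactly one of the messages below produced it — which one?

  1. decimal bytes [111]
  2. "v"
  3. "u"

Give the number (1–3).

1

Key hex bytes c2 2f 80 0f is 4 bytes ≤ B = 7; zero-pad to 7 bytes: K' = c2 2f 80 0f 00 00 00.
K' ⊕ ipad = f4 19 b6 39 36 36 36; K' ⊕ opad = 9e 73 dc 53 5c 5c 5c.
m1: inner = H(f4 19 b6 39 36 36 36 6f) = 0d; tag = H(9e 73 dc 53 5c 5c 5c 0d) = 61 ← matches
m2: inner = H(f4 19 b6 39 36 36 36 76) = 14; tag = H(9e 73 dc 53 5c 5c 5c 14) = 68
m3: inner = H(f4 19 b6 39 36 36 36 75) = 13; tag = H(9e 73 dc 53 5c 5c 5c 13) = 67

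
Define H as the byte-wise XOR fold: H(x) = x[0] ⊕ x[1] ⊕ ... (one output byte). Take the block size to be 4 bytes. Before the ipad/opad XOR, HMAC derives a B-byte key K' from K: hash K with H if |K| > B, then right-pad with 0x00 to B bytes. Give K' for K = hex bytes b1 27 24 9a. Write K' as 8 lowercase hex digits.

b127249a

Key hex bytes b1 27 24 9a is exactly B = 4 bytes: K' = b1 27 24 9a.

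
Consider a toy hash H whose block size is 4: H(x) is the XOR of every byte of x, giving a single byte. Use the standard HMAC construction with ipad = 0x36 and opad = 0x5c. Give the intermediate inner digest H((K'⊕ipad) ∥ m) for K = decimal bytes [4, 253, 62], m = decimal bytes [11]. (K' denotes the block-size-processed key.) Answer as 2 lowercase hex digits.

Key decimal bytes [4, 253, 62] = 04 fd 3e is 3 bytes ≤ B = 4; zero-pad to 4 bytes: K' = 04 fd 3e 00.
K' ⊕ ipad = 32 cb 08 36.
Inner input = 32 cb 08 36 ∥ 0b.
Inner hash: XOR 32⊕cb⊕08⊕36⊕0b = cc.

cc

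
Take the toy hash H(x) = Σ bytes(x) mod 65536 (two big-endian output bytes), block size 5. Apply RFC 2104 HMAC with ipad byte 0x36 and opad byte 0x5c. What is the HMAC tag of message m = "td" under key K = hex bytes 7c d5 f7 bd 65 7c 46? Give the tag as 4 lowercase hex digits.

Key hex bytes 7c d5 f7 bd 65 7c 46 is 7 bytes > B = 5, so hash it first: H(key) = 04 2c, then zero-pad to 5 bytes: K' = 04 2c 00 00 00.
K' ⊕ ipad = 32 1a 36 36 36.  K' ⊕ opad = 58 70 5c 5c 5c.
Inner input = (K'⊕ipad) ∥ m = 32 1a 36 36 36 ∥ 74 64.
Inner hash: sum = 50+26+54+54+54+116+100 = 454 → 01 c6.
Outer input = (K'⊕opad) ∥ inner = 58 70 5c 5c 5c ∥ 01 c6.
Outer hash (tag): sum = 88+112+92+92+92+1+198 = 675 → 02 a3.

02a3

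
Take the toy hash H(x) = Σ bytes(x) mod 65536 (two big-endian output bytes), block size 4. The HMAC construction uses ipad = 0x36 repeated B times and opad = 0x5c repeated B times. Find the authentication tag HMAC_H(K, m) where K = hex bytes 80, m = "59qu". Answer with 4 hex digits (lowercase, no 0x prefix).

Key hex bytes 80 is 1 byte ≤ B = 4; zero-pad to 4 bytes: K' = 80 00 00 00.
K' ⊕ ipad = b6 36 36 36.  K' ⊕ opad = dc 5c 5c 5c.
Inner input = (K'⊕ipad) ∥ m = b6 36 36 36 ∥ 35 39 71 75.
Inner hash: sum = 182+54+54+54+53+57+113+117 = 684 → 02 ac.
Outer input = (K'⊕opad) ∥ inner = dc 5c 5c 5c ∥ 02 ac.
Outer hash (tag): sum = 220+92+92+92+2+172 = 670 → 02 9e.

029e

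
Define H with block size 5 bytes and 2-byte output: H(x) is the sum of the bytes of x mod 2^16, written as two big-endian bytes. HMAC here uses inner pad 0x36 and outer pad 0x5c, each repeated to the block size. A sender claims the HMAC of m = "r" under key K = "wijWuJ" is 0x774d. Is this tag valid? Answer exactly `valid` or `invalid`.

Key "wijWuJ" = 77 69 6a 57 75 4a is 6 bytes > B = 5, so hash it first: H(key) = 02 60, then zero-pad to 5 bytes: K' = 02 60 00 00 00.
K' ⊕ ipad = 34 56 36 36 36; K' ⊕ opad = 5e 3c 5c 5c 5c.
Inner hash: sum = 52+86+54+54+54+114 = 414 → 01 9e.
Outer hash (recomputed tag): sum = 94+60+92+92+92+1+158 = 589 → 02 4d.
Recomputed tag = 024d; claimed = 774d → mismatch.

invalid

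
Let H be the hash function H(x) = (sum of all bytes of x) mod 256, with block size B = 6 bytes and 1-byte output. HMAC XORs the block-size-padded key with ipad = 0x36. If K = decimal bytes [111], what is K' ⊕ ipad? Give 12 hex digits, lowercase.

Key decimal bytes [111] = 6f is 1 byte ≤ B = 6; zero-pad to 6 bytes: K' = 6f 00 00 00 00 00.
XOR each byte with 0x36: 6f⊕36=59, 00⊕36=36, 00⊕36=36, 00⊕36=36, 00⊕36=36, 00⊕36=36.

593636363636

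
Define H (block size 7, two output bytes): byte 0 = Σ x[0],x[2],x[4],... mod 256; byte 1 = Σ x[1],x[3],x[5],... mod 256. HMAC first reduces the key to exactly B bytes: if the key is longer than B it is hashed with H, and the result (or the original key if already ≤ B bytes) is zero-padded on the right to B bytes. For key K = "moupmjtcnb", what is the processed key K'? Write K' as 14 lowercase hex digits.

310e0000000000

|K| = 10 > B = 7, so first hash the key.
H(K): even-index sum = 561 mod 256 = 49; odd-index sum = 526 mod 256 = 14 → 31 0e.
Zero-pad H(K) = 31 0e to 7 bytes: K' = 31 0e 00 00 00 00 00.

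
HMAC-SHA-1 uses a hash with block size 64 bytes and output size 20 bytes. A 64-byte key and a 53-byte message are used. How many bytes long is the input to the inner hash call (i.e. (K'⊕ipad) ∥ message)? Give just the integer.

Key is 64 ≤ 64 bytes, zero-padded: |K'| = 64.
Inner input = (K'⊕ipad) ∥ m → 64 + 53 = 117 bytes.

117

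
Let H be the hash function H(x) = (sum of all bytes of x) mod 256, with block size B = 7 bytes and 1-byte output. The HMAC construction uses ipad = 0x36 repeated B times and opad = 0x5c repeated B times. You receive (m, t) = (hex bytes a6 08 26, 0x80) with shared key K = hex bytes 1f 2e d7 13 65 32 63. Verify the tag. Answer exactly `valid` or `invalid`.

invalid

Key hex bytes 1f 2e d7 13 65 32 63 is exactly B = 7 bytes: K' = 1f 2e d7 13 65 32 63.
K' ⊕ ipad = 29 18 e1 25 53 04 55; K' ⊕ opad = 43 72 8b 4f 39 6e 3f.
Inner hash: sum = 41+24+225+37+83+4+85+166+8+38 = 711; mod 256 = 199 → c7.
Outer hash (recomputed tag): sum = 67+114+139+79+57+110+63+199 = 828; mod 256 = 60 → 3c.
Recomputed tag = 3c; claimed = 80 → mismatch.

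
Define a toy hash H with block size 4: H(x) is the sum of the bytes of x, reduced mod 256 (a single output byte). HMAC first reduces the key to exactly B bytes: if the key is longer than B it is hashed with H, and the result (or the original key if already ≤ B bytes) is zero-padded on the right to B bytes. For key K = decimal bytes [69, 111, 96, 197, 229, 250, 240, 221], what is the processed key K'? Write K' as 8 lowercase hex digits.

85000000

|K| = 8 > B = 4, so first hash the key.
H(K): sum = 69+111+96+197+229+250+240+221 = 1413; mod 256 = 133 → 85.
Zero-pad H(K) = 85 to 4 bytes: K' = 85 00 00 00.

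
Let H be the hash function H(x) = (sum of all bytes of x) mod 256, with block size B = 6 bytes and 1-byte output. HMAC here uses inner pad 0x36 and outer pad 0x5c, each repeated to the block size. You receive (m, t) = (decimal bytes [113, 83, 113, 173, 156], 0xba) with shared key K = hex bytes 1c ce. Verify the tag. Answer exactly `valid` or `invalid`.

Key hex bytes 1c ce is 2 bytes ≤ B = 6; zero-pad to 6 bytes: K' = 1c ce 00 00 00 00.
K' ⊕ ipad = 2a f8 36 36 36 36; K' ⊕ opad = 40 92 5c 5c 5c 5c.
Inner hash: sum = 42+248+54+54+54+54+113+83+113+173+156 = 1144; mod 256 = 120 → 78.
Outer hash (recomputed tag): sum = 64+146+92+92+92+92+120 = 698; mod 256 = 186 → ba.
Recomputed tag = ba; claimed = ba → match.

valid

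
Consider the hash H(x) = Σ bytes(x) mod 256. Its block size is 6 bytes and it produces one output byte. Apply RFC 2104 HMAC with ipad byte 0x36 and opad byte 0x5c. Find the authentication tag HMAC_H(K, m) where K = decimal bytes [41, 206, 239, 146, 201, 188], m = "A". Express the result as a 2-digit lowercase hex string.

Key decimal bytes [41, 206, 239, 146, 201, 188] = 29 ce ef 92 c9 bc is exactly B = 6 bytes: K' = 29 ce ef 92 c9 bc.
K' ⊕ ipad = 1f f8 d9 a4 ff 8a.  K' ⊕ opad = 75 92 b3 ce 95 e0.
Inner input = (K'⊕ipad) ∥ m = 1f f8 d9 a4 ff 8a ∥ 41.
Inner hash: sum = 31+248+217+164+255+138+65 = 1118; mod 256 = 94 → 5e.
Outer input = (K'⊕opad) ∥ inner = 75 92 b3 ce 95 e0 ∥ 5e.
Outer hash (tag): sum = 117+146+179+206+149+224+94 = 1115; mod 256 = 91 → 5b.

5b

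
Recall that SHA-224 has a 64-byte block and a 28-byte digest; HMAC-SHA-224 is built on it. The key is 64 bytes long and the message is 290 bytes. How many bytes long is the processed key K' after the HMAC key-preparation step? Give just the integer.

Key is 64 ≤ 64 bytes, zero-padded: |K'| = 64.

64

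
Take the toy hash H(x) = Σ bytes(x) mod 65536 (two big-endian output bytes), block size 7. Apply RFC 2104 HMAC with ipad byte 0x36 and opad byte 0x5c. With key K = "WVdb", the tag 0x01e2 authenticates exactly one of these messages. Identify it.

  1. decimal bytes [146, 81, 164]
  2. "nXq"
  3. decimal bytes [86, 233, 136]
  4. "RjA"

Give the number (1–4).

2

Key "WVdb" = 57 56 64 62 is 4 bytes ≤ B = 7; zero-pad to 7 bytes: K' = 57 56 64 62 00 00 00.
K' ⊕ ipad = 61 60 52 54 36 36 36; K' ⊕ opad = 0b 0a 38 3e 5c 5c 5c.
m1: inner = H(61 60 52 54 36 36 36 92 51 a4) = 03 90; tag = H(0b 0a 38 3e 5c 5c 5c 03 90) = 0232
m2: inner = H(61 60 52 54 36 36 36 6e 58 71) = 03 40; tag = H(0b 0a 38 3e 5c 5c 5c 03 40) = 01e2 ← matches
m3: inner = H(61 60 52 54 36 36 36 56 e9 88) = 03 d0; tag = H(0b 0a 38 3e 5c 5c 5c 03 d0) = 0272
m4: inner = H(61 60 52 54 36 36 36 52 6a 41) = 03 06; tag = H(0b 0a 38 3e 5c 5c 5c 03 06) = 01a8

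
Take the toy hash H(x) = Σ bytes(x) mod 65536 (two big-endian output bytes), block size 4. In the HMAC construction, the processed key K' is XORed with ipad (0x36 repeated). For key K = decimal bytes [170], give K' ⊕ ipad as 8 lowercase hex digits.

Key decimal bytes [170] = aa is 1 byte ≤ B = 4; zero-pad to 4 bytes: K' = aa 00 00 00.
XOR each byte with 0x36: aa⊕36=9c, 00⊕36=36, 00⊕36=36, 00⊕36=36.

9c363636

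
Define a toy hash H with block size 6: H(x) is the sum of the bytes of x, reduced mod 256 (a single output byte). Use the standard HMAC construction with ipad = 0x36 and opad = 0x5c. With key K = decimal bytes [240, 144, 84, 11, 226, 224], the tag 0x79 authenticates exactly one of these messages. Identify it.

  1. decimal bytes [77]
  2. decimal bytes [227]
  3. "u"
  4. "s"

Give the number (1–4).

Key decimal bytes [240, 144, 84, 11, 226, 224] = f0 90 54 0b e2 e0 is exactly B = 6 bytes: K' = f0 90 54 0b e2 e0.
K' ⊕ ipad = c6 a6 62 3d d4 d6; K' ⊕ opad = ac cc 08 57 be bc.
m1: inner = H(c6 a6 62 3d d4 d6 4d) = 02; tag = H(ac cc 08 57 be bc 02) = 53
m2: inner = H(c6 a6 62 3d d4 d6 e3) = 98; tag = H(ac cc 08 57 be bc 98) = e9
m3: inner = H(c6 a6 62 3d d4 d6 75) = 2a; tag = H(ac cc 08 57 be bc 2a) = 7b
m4: inner = H(c6 a6 62 3d d4 d6 73) = 28; tag = H(ac cc 08 57 be bc 28) = 79 ← matches

4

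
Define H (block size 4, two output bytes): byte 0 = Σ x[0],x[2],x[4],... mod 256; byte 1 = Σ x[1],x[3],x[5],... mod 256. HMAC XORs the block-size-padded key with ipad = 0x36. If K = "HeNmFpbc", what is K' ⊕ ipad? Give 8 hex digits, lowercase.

08933636

Key "HeNmFpbc" = 48 65 4e 6d 46 70 62 63 is 8 bytes > B = 4, so hash it first: H(key) = 3e a5, then zero-pad to 4 bytes: K' = 3e a5 00 00.
XOR each byte with 0x36: 3e⊕36=08, a5⊕36=93, 00⊕36=36, 00⊕36=36.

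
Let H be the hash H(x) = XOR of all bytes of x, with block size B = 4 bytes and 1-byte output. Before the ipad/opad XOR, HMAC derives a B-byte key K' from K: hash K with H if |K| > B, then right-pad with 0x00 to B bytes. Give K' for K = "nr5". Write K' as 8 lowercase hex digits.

Key "nr5" = 6e 72 35 is 3 bytes ≤ B = 4; zero-pad to 4 bytes: K' = 6e 72 35 00.

6e723500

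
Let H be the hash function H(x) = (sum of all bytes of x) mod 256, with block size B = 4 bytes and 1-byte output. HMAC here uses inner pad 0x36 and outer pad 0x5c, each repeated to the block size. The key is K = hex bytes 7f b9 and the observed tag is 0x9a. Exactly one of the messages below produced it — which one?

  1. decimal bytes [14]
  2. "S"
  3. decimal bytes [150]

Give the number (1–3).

3

Key hex bytes 7f b9 is 2 bytes ≤ B = 4; zero-pad to 4 bytes: K' = 7f b9 00 00.
K' ⊕ ipad = 49 8f 36 36; K' ⊕ opad = 23 e5 5c 5c.
m1: inner = H(49 8f 36 36 0e) = 52; tag = H(23 e5 5c 5c 52) = 12
m2: inner = H(49 8f 36 36 53) = 97; tag = H(23 e5 5c 5c 97) = 57
m3: inner = H(49 8f 36 36 96) = da; tag = H(23 e5 5c 5c da) = 9a ← matches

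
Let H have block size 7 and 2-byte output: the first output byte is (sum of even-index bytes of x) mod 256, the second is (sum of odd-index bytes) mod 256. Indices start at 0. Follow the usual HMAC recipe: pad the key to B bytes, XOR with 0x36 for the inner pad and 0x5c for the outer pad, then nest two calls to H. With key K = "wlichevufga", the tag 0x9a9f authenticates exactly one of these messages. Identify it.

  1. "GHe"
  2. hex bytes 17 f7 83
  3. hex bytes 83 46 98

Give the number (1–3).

3

Key "wlichevufga" = 77 6c 69 63 68 65 76 75 66 67 61 is 11 bytes > B = 7, so hash it first: H(key) = 85 10, then zero-pad to 7 bytes: K' = 85 10 00 00 00 00 00.
K' ⊕ ipad = b3 26 36 36 36 36 36; K' ⊕ opad = d9 4c 5c 5c 5c 5c 5c.
m1: inner = H(b3 26 36 36 36 36 36 47 48 65) = 9d 3e; tag = H(d9 4c 5c 5c 5c 5c 5c 9d 3e) = 2ba1
m2: inner = H(b3 26 36 36 36 36 36 17 f7 83) = 4c 2c; tag = H(d9 4c 5c 5c 5c 5c 5c 4c 2c) = 1950
m3: inner = H(b3 26 36 36 36 36 36 83 46 98) = 9b ad; tag = H(d9 4c 5c 5c 5c 5c 5c 9b ad) = 9a9f ← matches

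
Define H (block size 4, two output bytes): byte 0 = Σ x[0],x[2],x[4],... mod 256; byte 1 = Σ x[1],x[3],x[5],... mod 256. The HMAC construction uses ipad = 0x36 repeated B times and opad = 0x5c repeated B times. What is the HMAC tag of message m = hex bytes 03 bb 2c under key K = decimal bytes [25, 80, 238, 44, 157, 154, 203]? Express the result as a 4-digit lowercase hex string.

Key decimal bytes [25, 80, 238, 44, 157, 154, 203] = 19 50 ee 2c 9d 9a cb is 7 bytes > B = 4, so hash it first: H(key) = 6f 16, then zero-pad to 4 bytes: K' = 6f 16 00 00.
K' ⊕ ipad = 59 20 36 36.  K' ⊕ opad = 33 4a 5c 5c.
Inner input = (K'⊕ipad) ∥ m = 59 20 36 36 ∥ 03 bb 2c.
Inner hash: even-index sum = 190 mod 256 = 190; odd-index sum = 273 mod 256 = 17 → be 11.
Outer input = (K'⊕opad) ∥ inner = 33 4a 5c 5c ∥ be 11.
Outer hash (tag): even-index sum = 333 mod 256 = 77; odd-index sum = 183 mod 256 = 183 → 4d b7.

4db7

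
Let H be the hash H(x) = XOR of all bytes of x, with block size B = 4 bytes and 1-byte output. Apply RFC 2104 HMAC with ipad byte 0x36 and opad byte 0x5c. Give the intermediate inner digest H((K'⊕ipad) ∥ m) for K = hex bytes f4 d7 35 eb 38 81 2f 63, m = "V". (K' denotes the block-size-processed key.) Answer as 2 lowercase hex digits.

Key hex bytes f4 d7 35 eb 38 81 2f 63 is 8 bytes > B = 4, so hash it first: H(key) = 08, then zero-pad to 4 bytes: K' = 08 00 00 00.
K' ⊕ ipad = 3e 36 36 36.
Inner input = 3e 36 36 36 ∥ 56.
Inner hash: XOR 3e⊕36⊕36⊕36⊕56 = 5e.

5e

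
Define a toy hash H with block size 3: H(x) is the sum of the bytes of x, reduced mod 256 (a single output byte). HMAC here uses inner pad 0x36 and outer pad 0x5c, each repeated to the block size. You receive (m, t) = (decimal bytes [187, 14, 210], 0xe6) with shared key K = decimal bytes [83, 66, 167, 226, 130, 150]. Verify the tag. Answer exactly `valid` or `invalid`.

Key decimal bytes [83, 66, 167, 226, 130, 150] = 53 42 a7 e2 82 96 is 6 bytes > B = 3, so hash it first: H(key) = 36, then zero-pad to 3 bytes: K' = 36 00 00.
K' ⊕ ipad = 00 36 36; K' ⊕ opad = 6a 5c 5c.
Inner hash: sum = 0+54+54+187+14+210 = 519; mod 256 = 7 → 07.
Outer hash (recomputed tag): sum = 106+92+92+7 = 297; mod 256 = 41 → 29.
Recomputed tag = 29; claimed = e6 → mismatch.

invalid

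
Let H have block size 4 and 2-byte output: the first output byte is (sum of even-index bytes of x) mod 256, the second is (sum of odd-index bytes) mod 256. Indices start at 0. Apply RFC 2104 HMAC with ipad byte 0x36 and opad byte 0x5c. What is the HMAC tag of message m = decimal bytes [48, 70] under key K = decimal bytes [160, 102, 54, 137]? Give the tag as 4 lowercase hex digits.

2c64

Key decimal bytes [160, 102, 54, 137] = a0 66 36 89 is exactly B = 4 bytes: K' = a0 66 36 89.
K' ⊕ ipad = 96 50 00 bf.  K' ⊕ opad = fc 3a 6a d5.
Inner input = (K'⊕ipad) ∥ m = 96 50 00 bf ∥ 30 46.
Inner hash: even-index sum = 198 mod 256 = 198; odd-index sum = 341 mod 256 = 85 → c6 55.
Outer input = (K'⊕opad) ∥ inner = fc 3a 6a d5 ∥ c6 55.
Outer hash (tag): even-index sum = 556 mod 256 = 44; odd-index sum = 356 mod 256 = 100 → 2c 64.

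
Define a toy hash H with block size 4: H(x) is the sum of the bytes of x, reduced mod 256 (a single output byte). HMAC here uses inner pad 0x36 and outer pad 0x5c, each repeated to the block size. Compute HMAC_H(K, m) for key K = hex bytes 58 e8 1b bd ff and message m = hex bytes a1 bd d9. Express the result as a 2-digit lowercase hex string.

Key hex bytes 58 e8 1b bd ff is 5 bytes > B = 4, so hash it first: H(key) = 17, then zero-pad to 4 bytes: K' = 17 00 00 00.
K' ⊕ ipad = 21 36 36 36.  K' ⊕ opad = 4b 5c 5c 5c.
Inner input = (K'⊕ipad) ∥ m = 21 36 36 36 ∥ a1 bd d9.
Inner hash: sum = 33+54+54+54+161+189+217 = 762; mod 256 = 250 → fa.
Outer input = (K'⊕opad) ∥ inner = 4b 5c 5c 5c ∥ fa.
Outer hash (tag): sum = 75+92+92+92+250 = 601; mod 256 = 89 → 59.

59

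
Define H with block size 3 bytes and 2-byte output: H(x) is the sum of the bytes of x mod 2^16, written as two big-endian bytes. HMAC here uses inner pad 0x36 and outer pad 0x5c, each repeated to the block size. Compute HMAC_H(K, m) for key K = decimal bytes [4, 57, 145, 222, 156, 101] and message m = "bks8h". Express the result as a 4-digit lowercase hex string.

0292

Key decimal bytes [4, 57, 145, 222, 156, 101] = 04 39 91 de 9c 65 is 6 bytes > B = 3, so hash it first: H(key) = 02 ad, then zero-pad to 3 bytes: K' = 02 ad 00.
K' ⊕ ipad = 34 9b 36.  K' ⊕ opad = 5e f1 5c.
Inner input = (K'⊕ipad) ∥ m = 34 9b 36 ∥ 62 6b 73 38 68.
Inner hash: sum = 52+155+54+98+107+115+56+104 = 741 → 02 e5.
Outer input = (K'⊕opad) ∥ inner = 5e f1 5c ∥ 02 e5.
Outer hash (tag): sum = 94+241+92+2+229 = 658 → 02 92.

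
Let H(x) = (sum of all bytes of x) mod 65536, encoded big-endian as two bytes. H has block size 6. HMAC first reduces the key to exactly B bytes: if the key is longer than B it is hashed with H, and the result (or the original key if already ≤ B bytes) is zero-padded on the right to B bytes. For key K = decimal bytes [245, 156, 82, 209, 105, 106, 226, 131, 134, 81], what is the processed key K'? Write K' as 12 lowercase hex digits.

|K| = 10 > B = 6, so first hash the key.
H(K): sum = 245+156+82+209+105+106+226+131+134+81 = 1475 → 05 c3.
Zero-pad H(K) = 05 c3 to 6 bytes: K' = 05 c3 00 00 00 00.

05c300000000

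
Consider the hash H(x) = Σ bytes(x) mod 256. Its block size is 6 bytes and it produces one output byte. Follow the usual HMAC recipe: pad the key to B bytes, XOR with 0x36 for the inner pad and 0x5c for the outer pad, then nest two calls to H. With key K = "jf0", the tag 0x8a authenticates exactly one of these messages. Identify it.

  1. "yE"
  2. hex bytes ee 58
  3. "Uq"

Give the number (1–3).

Key "jf0" = 6a 66 30 is 3 bytes ≤ B = 6; zero-pad to 6 bytes: K' = 6a 66 30 00 00 00.
K' ⊕ ipad = 5c 50 06 36 36 36; K' ⊕ opad = 36 3a 6c 5c 5c 5c.
m1: inner = H(5c 50 06 36 36 36 79 45) = 12; tag = H(36 3a 6c 5c 5c 5c 12) = 02
m2: inner = H(5c 50 06 36 36 36 ee 58) = 9a; tag = H(36 3a 6c 5c 5c 5c 9a) = 8a ← matches
m3: inner = H(5c 50 06 36 36 36 55 71) = 1a; tag = H(36 3a 6c 5c 5c 5c 1a) = 0a

2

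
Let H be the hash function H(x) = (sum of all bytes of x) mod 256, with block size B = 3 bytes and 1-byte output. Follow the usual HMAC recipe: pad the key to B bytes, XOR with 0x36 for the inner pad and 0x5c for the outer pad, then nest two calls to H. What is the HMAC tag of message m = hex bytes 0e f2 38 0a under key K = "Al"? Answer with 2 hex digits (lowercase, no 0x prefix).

Key "Al" = 41 6c is 2 bytes ≤ B = 3; zero-pad to 3 bytes: K' = 41 6c 00.
K' ⊕ ipad = 77 5a 36.  K' ⊕ opad = 1d 30 5c.
Inner input = (K'⊕ipad) ∥ m = 77 5a 36 ∥ 0e f2 38 0a.
Inner hash: sum = 119+90+54+14+242+56+10 = 585; mod 256 = 73 → 49.
Outer input = (K'⊕opad) ∥ inner = 1d 30 5c ∥ 49.
Outer hash (tag): sum = 29+48+92+73 = 242 → f2.

f2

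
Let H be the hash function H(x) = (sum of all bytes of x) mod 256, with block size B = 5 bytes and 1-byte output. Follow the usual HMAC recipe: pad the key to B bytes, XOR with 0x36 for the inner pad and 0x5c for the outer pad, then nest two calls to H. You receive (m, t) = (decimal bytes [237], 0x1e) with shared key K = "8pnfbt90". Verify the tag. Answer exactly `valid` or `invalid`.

invalid

Key "8pnfbt90" = 38 70 6e 66 62 74 39 30 is 8 bytes > B = 5, so hash it first: H(key) = bb, then zero-pad to 5 bytes: K' = bb 00 00 00 00.
K' ⊕ ipad = 8d 36 36 36 36; K' ⊕ opad = e7 5c 5c 5c 5c.
Inner hash: sum = 141+54+54+54+54+237 = 594; mod 256 = 82 → 52.
Outer hash (recomputed tag): sum = 231+92+92+92+92+82 = 681; mod 256 = 169 → a9.
Recomputed tag = a9; claimed = 1e → mismatch.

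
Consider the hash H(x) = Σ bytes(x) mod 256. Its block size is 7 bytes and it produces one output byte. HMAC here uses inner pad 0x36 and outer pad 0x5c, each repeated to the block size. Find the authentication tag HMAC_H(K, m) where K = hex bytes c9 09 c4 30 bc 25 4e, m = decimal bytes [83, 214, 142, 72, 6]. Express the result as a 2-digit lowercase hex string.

a9

Key hex bytes c9 09 c4 30 bc 25 4e is exactly B = 7 bytes: K' = c9 09 c4 30 bc 25 4e.
K' ⊕ ipad = ff 3f f2 06 8a 13 78.  K' ⊕ opad = 95 55 98 6c e0 79 12.
Inner input = (K'⊕ipad) ∥ m = ff 3f f2 06 8a 13 78 ∥ 53 d6 8e 48 06.
Inner hash: sum = 255+63+242+6+138+19+120+83+214+142+72+6 = 1360; mod 256 = 80 → 50.
Outer input = (K'⊕opad) ∥ inner = 95 55 98 6c e0 79 12 ∥ 50.
Outer hash (tag): sum = 149+85+152+108+224+121+18+80 = 937; mod 256 = 169 → a9.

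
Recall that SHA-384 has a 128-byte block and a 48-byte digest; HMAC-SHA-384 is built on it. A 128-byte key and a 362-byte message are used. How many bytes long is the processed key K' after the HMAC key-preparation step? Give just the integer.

128

Key is 128 ≤ 128 bytes, zero-padded: |K'| = 128.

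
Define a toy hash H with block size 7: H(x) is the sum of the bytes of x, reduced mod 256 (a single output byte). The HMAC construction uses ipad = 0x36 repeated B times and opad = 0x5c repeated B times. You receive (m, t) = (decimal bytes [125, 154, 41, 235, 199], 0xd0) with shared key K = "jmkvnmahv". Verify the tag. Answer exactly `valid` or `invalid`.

Key "jmkvnmahv" = 6a 6d 6b 76 6e 6d 61 68 76 is 9 bytes > B = 7, so hash it first: H(key) = d2, then zero-pad to 7 bytes: K' = d2 00 00 00 00 00 00.
K' ⊕ ipad = e4 36 36 36 36 36 36; K' ⊕ opad = 8e 5c 5c 5c 5c 5c 5c.
Inner hash: sum = 228+54+54+54+54+54+54+125+154+41+235+199 = 1306; mod 256 = 26 → 1a.
Outer hash (recomputed tag): sum = 142+92+92+92+92+92+92+26 = 720; mod 256 = 208 → d0.
Recomputed tag = d0; claimed = d0 → match.

valid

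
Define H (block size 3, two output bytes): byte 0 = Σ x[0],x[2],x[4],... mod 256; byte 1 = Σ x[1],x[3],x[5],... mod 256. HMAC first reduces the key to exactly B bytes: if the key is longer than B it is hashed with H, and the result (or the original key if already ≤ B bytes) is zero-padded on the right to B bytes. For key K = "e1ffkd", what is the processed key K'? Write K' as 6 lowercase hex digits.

36fb00

|K| = 6 > B = 3, so first hash the key.
H(K): even-index sum = 310 mod 256 = 54; odd-index sum = 251 mod 256 = 251 → 36 fb.
Zero-pad H(K) = 36 fb to 3 bytes: K' = 36 fb 00.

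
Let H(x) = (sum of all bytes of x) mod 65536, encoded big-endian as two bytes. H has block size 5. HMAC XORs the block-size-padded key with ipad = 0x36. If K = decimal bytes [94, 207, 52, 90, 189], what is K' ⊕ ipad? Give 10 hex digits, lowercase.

68f9026c8b

Key decimal bytes [94, 207, 52, 90, 189] = 5e cf 34 5a bd is exactly B = 5 bytes: K' = 5e cf 34 5a bd.
XOR each byte with 0x36: 5e⊕36=68, cf⊕36=f9, 34⊕36=02, 5a⊕36=6c, bd⊕36=8b.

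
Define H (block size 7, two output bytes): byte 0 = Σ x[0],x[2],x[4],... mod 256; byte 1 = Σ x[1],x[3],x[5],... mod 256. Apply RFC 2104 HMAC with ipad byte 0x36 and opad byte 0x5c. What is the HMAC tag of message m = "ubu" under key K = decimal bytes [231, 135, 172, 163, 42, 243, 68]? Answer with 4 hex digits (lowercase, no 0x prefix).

2ee4

Key decimal bytes [231, 135, 172, 163, 42, 243, 68] = e7 87 ac a3 2a f3 44 is exactly B = 7 bytes: K' = e7 87 ac a3 2a f3 44.
K' ⊕ ipad = d1 b1 9a 95 1c c5 72.  K' ⊕ opad = bb db f0 ff 76 af 18.
Inner input = (K'⊕ipad) ∥ m = d1 b1 9a 95 1c c5 72 ∥ 75 62 75.
Inner hash: even-index sum = 603 mod 256 = 91; odd-index sum = 757 mod 256 = 245 → 5b f5.
Outer input = (K'⊕opad) ∥ inner = bb db f0 ff 76 af 18 ∥ 5b f5.
Outer hash (tag): even-index sum = 814 mod 256 = 46; odd-index sum = 740 mod 256 = 228 → 2e e4.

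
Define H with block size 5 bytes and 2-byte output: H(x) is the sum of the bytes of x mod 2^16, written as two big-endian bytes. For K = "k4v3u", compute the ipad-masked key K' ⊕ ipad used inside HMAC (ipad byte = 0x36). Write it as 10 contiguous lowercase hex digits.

5d02400543

Key "k4v3u" = 6b 34 76 33 75 is exactly B = 5 bytes: K' = 6b 34 76 33 75.
XOR each byte with 0x36: 6b⊕36=5d, 34⊕36=02, 76⊕36=40, 33⊕36=05, 75⊕36=43.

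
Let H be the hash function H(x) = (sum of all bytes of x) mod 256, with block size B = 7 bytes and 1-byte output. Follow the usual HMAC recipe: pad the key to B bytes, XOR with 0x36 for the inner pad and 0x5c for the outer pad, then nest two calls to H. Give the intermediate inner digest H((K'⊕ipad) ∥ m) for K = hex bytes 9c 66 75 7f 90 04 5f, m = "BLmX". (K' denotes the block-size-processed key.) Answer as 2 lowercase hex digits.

Key hex bytes 9c 66 75 7f 90 04 5f is exactly B = 7 bytes: K' = 9c 66 75 7f 90 04 5f.
K' ⊕ ipad = aa 50 43 49 a6 32 69.
Inner input = aa 50 43 49 a6 32 69 ∥ 42 4c 6d 58.
Inner hash: sum = 170+80+67+73+166+50+105+66+76+109+88 = 1050; mod 256 = 26 → 1a.

1a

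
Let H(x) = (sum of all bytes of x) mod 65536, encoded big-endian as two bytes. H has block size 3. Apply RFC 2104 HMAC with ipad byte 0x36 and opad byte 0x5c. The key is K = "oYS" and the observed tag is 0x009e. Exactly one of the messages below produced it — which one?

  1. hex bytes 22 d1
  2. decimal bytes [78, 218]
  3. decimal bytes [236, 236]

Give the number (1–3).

Key "oYS" = 6f 59 53 is exactly B = 3 bytes: K' = 6f 59 53.
K' ⊕ ipad = 59 6f 65; K' ⊕ opad = 33 05 0f.
m1: inner = H(59 6f 65 22 d1) = 02 20; tag = H(33 05 0f 02 20) = 0069
m2: inner = H(59 6f 65 4e da) = 02 55; tag = H(33 05 0f 02 55) = 009e ← matches
m3: inner = H(59 6f 65 ec ec) = 03 05; tag = H(33 05 0f 03 05) = 004f

2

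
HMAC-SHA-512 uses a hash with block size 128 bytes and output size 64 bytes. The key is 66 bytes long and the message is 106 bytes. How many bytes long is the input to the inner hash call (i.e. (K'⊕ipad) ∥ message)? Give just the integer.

234

Key is 66 ≤ 128 bytes, zero-padded: |K'| = 128.
Inner input = (K'⊕ipad) ∥ m → 128 + 106 = 234 bytes.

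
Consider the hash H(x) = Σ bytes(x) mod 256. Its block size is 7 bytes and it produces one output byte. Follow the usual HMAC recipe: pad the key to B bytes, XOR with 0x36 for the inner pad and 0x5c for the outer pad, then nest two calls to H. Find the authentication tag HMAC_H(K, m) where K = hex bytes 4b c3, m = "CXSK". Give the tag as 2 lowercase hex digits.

Key hex bytes 4b c3 is 2 bytes ≤ B = 7; zero-pad to 7 bytes: K' = 4b c3 00 00 00 00 00.
K' ⊕ ipad = 7d f5 36 36 36 36 36.  K' ⊕ opad = 17 9f 5c 5c 5c 5c 5c.
Inner input = (K'⊕ipad) ∥ m = 7d f5 36 36 36 36 36 ∥ 43 58 53 4b.
Inner hash: sum = 125+245+54+54+54+54+54+67+88+83+75 = 953; mod 256 = 185 → b9.
Outer input = (K'⊕opad) ∥ inner = 17 9f 5c 5c 5c 5c 5c ∥ b9.
Outer hash (tag): sum = 23+159+92+92+92+92+92+185 = 827; mod 256 = 59 → 3b.

3b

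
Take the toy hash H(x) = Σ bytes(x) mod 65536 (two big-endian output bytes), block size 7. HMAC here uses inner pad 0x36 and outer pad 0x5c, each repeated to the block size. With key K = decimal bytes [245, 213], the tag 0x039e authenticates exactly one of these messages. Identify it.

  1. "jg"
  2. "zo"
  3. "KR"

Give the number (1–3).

Key decimal bytes [245, 213] = f5 d5 is 2 bytes ≤ B = 7; zero-pad to 7 bytes: K' = f5 d5 00 00 00 00 00.
K' ⊕ ipad = c3 e3 36 36 36 36 36; K' ⊕ opad = a9 89 5c 5c 5c 5c 5c.
m1: inner = H(c3 e3 36 36 36 36 36 6a 67) = 03 85; tag = H(a9 89 5c 5c 5c 5c 5c 03 85) = 0386
m2: inner = H(c3 e3 36 36 36 36 36 7a 6f) = 03 9d; tag = H(a9 89 5c 5c 5c 5c 5c 03 9d) = 039e ← matches
m3: inner = H(c3 e3 36 36 36 36 36 4b 52) = 03 51; tag = H(a9 89 5c 5c 5c 5c 5c 03 51) = 0352

2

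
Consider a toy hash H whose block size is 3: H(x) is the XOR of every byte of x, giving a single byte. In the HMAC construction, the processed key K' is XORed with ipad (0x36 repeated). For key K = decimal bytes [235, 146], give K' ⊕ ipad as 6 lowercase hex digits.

Key decimal bytes [235, 146] = eb 92 is 2 bytes ≤ B = 3; zero-pad to 3 bytes: K' = eb 92 00.
XOR each byte with 0x36: eb⊕36=dd, 92⊕36=a4, 00⊕36=36.

dda436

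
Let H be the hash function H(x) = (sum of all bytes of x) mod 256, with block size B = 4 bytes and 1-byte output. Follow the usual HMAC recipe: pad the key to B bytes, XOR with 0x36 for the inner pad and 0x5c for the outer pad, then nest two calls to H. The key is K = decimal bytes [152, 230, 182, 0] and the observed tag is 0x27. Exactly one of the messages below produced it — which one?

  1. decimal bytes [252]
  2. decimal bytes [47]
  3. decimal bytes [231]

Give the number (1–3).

Key decimal bytes [152, 230, 182, 0] = 98 e6 b6 00 is exactly B = 4 bytes: K' = 98 e6 b6 00.
K' ⊕ ipad = ae d0 80 36; K' ⊕ opad = c4 ba ea 5c.
m1: inner = H(ae d0 80 36 fc) = 30; tag = H(c4 ba ea 5c 30) = f4
m2: inner = H(ae d0 80 36 2f) = 63; tag = H(c4 ba ea 5c 63) = 27 ← matches
m3: inner = H(ae d0 80 36 e7) = 1b; tag = H(c4 ba ea 5c 1b) = df

2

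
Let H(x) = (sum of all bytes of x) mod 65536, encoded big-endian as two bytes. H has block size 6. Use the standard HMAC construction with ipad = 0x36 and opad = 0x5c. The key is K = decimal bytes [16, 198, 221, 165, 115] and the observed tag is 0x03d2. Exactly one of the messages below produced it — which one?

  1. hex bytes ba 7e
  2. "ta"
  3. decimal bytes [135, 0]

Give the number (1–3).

Key decimal bytes [16, 198, 221, 165, 115] = 10 c6 dd a5 73 is 5 bytes ≤ B = 6; zero-pad to 6 bytes: K' = 10 c6 dd a5 73 00.
K' ⊕ ipad = 26 f0 eb 93 45 36; K' ⊕ opad = 4c 9a 81 f9 2f 5c.
m1: inner = H(26 f0 eb 93 45 36 ba 7e) = 04 47; tag = H(4c 9a 81 f9 2f 5c 04 47) = 0336
m2: inner = H(26 f0 eb 93 45 36 74 61) = 03 e4; tag = H(4c 9a 81 f9 2f 5c 03 e4) = 03d2 ← matches
m3: inner = H(26 f0 eb 93 45 36 87 00) = 03 96; tag = H(4c 9a 81 f9 2f 5c 03 96) = 0384

2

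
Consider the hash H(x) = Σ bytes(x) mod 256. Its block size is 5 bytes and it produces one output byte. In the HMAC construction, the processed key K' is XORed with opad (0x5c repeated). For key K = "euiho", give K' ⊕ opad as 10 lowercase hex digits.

Key "euiho" = 65 75 69 68 6f is exactly B = 5 bytes: K' = 65 75 69 68 6f.
XOR each byte with 0x5c: 65⊕5c=39, 75⊕5c=29, 69⊕5c=35, 68⊕5c=34, 6f⊕5c=33.

3929353433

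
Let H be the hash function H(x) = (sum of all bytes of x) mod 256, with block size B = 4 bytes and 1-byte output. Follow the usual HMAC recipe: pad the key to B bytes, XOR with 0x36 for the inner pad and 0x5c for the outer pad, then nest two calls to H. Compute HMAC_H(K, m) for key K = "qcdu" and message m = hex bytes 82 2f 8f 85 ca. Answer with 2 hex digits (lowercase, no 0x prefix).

Key "qcdu" = 71 63 64 75 is exactly B = 4 bytes: K' = 71 63 64 75.
K' ⊕ ipad = 47 55 52 43.  K' ⊕ opad = 2d 3f 38 29.
Inner input = (K'⊕ipad) ∥ m = 47 55 52 43 ∥ 82 2f 8f 85 ca.
Inner hash: sum = 71+85+82+67+130+47+143+133+202 = 960; mod 256 = 192 → c0.
Outer input = (K'⊕opad) ∥ inner = 2d 3f 38 29 ∥ c0.
Outer hash (tag): sum = 45+63+56+41+192 = 397; mod 256 = 141 → 8d.

8d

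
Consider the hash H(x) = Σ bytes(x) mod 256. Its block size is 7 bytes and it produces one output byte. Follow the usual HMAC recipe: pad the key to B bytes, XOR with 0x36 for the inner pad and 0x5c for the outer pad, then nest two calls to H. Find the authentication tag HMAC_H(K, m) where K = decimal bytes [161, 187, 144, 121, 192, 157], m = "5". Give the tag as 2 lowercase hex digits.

b3

Key decimal bytes [161, 187, 144, 121, 192, 157] = a1 bb 90 79 c0 9d is 6 bytes ≤ B = 7; zero-pad to 7 bytes: K' = a1 bb 90 79 c0 9d 00.
K' ⊕ ipad = 97 8d a6 4f f6 ab 36.  K' ⊕ opad = fd e7 cc 25 9c c1 5c.
Inner input = (K'⊕ipad) ∥ m = 97 8d a6 4f f6 ab 36 ∥ 35.
Inner hash: sum = 151+141+166+79+246+171+54+53 = 1061; mod 256 = 37 → 25.
Outer input = (K'⊕opad) ∥ inner = fd e7 cc 25 9c c1 5c ∥ 25.
Outer hash (tag): sum = 253+231+204+37+156+193+92+37 = 1203; mod 256 = 179 → b3.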